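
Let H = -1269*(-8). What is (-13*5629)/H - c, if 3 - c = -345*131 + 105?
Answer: -457857313/10152 ≈ -45100.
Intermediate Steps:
H = 10152
c = 45093 (c = 3 - (-345*131 + 105) = 3 - (-45195 + 105) = 3 - 1*(-45090) = 3 + 45090 = 45093)
(-13*5629)/H - c = -13*5629/10152 - 1*45093 = -73177*1/10152 - 45093 = -73177/10152 - 45093 = -457857313/10152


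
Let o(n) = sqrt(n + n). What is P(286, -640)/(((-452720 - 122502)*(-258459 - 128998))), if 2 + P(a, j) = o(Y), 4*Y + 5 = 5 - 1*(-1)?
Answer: -1/111436895227 + sqrt(2)/445747580908 ≈ -5.8010e-12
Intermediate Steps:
Y = 1/4 (Y = -5/4 + (5 - 1*(-1))/4 = -5/4 + (5 + 1)/4 = -5/4 + (1/4)*6 = -5/4 + 3/2 = 1/4 ≈ 0.25000)
o(n) = sqrt(2)*sqrt(n) (o(n) = sqrt(2*n) = sqrt(2)*sqrt(n))
P(a, j) = -2 + sqrt(2)/2 (P(a, j) = -2 + sqrt(2)*sqrt(1/4) = -2 + sqrt(2)*(1/2) = -2 + sqrt(2)/2)
P(286, -640)/(((-452720 - 122502)*(-258459 - 128998))) = (-2 + sqrt(2)/2)/(((-452720 - 122502)*(-258459 - 128998))) = (-2 + sqrt(2)/2)/((-575222*(-387457))) = (-2 + sqrt(2)/2)/222873790454 = (-2 + sqrt(2)/2)*(1/222873790454) = -1/111436895227 + sqrt(2)/445747580908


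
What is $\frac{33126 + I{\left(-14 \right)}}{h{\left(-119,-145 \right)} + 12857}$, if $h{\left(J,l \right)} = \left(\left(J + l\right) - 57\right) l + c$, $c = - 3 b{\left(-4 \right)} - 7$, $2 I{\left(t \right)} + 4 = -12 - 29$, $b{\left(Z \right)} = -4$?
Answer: $\frac{66207}{118814} \approx 0.55723$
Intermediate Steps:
$I{\left(t \right)} = - \frac{45}{2}$ ($I{\left(t \right)} = -2 + \frac{-12 - 29}{2} = -2 + \frac{1}{2} \left(-41\right) = -2 - \frac{41}{2} = - \frac{45}{2}$)
$c = 5$ ($c = \left(-3\right) \left(-4\right) - 7 = 12 - 7 = 5$)
$h{\left(J,l \right)} = 5 + l \left(-57 + J + l\right)$ ($h{\left(J,l \right)} = \left(\left(J + l\right) - 57\right) l + 5 = \left(-57 + J + l\right) l + 5 = l \left(-57 + J + l\right) + 5 = 5 + l \left(-57 + J + l\right)$)
$\frac{33126 + I{\left(-14 \right)}}{h{\left(-119,-145 \right)} + 12857} = \frac{33126 - \frac{45}{2}}{\left(5 + \left(-145\right)^{2} - -8265 - -17255\right) + 12857} = \frac{66207}{2 \left(\left(5 + 21025 + 8265 + 17255\right) + 12857\right)} = \frac{66207}{2 \left(46550 + 12857\right)} = \frac{66207}{2 \cdot 59407} = \frac{66207}{2} \cdot \frac{1}{59407} = \frac{66207}{118814}$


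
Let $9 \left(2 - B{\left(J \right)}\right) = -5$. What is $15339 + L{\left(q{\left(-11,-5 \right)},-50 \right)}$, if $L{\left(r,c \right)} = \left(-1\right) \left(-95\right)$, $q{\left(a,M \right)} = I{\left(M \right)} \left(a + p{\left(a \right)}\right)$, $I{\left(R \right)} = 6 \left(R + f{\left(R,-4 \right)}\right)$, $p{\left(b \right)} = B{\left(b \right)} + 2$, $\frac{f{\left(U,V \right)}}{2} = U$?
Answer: $15434$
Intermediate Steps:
$B{\left(J \right)} = \frac{23}{9}$ ($B{\left(J \right)} = 2 - - \frac{5}{9} = 2 + \frac{5}{9} = \frac{23}{9}$)
$f{\left(U,V \right)} = 2 U$
$p{\left(b \right)} = \frac{41}{9}$ ($p{\left(b \right)} = \frac{23}{9} + 2 = \frac{41}{9}$)
$I{\left(R \right)} = 18 R$ ($I{\left(R \right)} = 6 \left(R + 2 R\right) = 6 \cdot 3 R = 18 R$)
$q{\left(a,M \right)} = 18 M \left(\frac{41}{9} + a\right)$ ($q{\left(a,M \right)} = 18 M \left(a + \frac{41}{9}\right) = 18 M \left(\frac{41}{9} + a\right)$)
$L{\left(r,c \right)} = 95$
$15339 + L{\left(q{\left(-11,-5 \right)},-50 \right)} = 15339 + 95 = 15434$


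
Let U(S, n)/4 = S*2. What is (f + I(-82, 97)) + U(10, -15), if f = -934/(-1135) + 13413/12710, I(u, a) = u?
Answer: -351361/2885170 ≈ -0.12178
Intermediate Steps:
U(S, n) = 8*S (U(S, n) = 4*(S*2) = 4*(2*S) = 8*S)
f = 5418979/2885170 (f = -934*(-1/1135) + 13413*(1/12710) = 934/1135 + 13413/12710 = 5418979/2885170 ≈ 1.8782)
(f + I(-82, 97)) + U(10, -15) = (5418979/2885170 - 82) + 8*10 = -231164961/2885170 + 80 = -351361/2885170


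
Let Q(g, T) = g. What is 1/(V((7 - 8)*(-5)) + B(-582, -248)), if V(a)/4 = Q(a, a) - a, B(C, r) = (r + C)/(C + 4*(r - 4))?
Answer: 159/83 ≈ 1.9157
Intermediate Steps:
B(C, r) = (C + r)/(-16 + C + 4*r) (B(C, r) = (C + r)/(C + 4*(-4 + r)) = (C + r)/(C + (-16 + 4*r)) = (C + r)/(-16 + C + 4*r))
V(a) = 0 (V(a) = 4*(a - a) = 4*0 = 0)
1/(V((7 - 8)*(-5)) + B(-582, -248)) = 1/(0 + (-582 - 248)/(-16 - 582 + 4*(-248))) = 1/(0 - 830/(-16 - 582 - 992)) = 1/(0 - 830/(-1590)) = 1/(0 - 1/1590*(-830)) = 1/(0 + 83/159) = 1/(83/159) = 159/83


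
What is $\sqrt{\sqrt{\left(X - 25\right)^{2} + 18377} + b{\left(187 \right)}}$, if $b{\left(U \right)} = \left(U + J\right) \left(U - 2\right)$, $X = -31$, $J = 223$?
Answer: $\sqrt{75850 + \sqrt{21513}} \approx 275.67$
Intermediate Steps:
$b{\left(U \right)} = \left(-2 + U\right) \left(223 + U\right)$ ($b{\left(U \right)} = \left(U + 223\right) \left(U - 2\right) = \left(223 + U\right) \left(-2 + U\right) = \left(-2 + U\right) \left(223 + U\right)$)
$\sqrt{\sqrt{\left(X - 25\right)^{2} + 18377} + b{\left(187 \right)}} = \sqrt{\sqrt{\left(-31 - 25\right)^{2} + 18377} + \left(-446 + 187^{2} + 221 \cdot 187\right)} = \sqrt{\sqrt{\left(-56\right)^{2} + 18377} + \left(-446 + 34969 + 41327\right)} = \sqrt{\sqrt{3136 + 18377} + 75850} = \sqrt{\sqrt{21513} + 75850} = \sqrt{75850 + \sqrt{21513}}$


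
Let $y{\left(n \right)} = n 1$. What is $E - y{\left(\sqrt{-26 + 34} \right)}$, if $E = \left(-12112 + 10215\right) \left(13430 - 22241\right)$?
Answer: $16714467 - 2 \sqrt{2} \approx 1.6714 \cdot 10^{7}$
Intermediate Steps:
$y{\left(n \right)} = n$
$E = 16714467$ ($E = \left(-1897\right) \left(-8811\right) = 16714467$)
$E - y{\left(\sqrt{-26 + 34} \right)} = 16714467 - \sqrt{-26 + 34} = 16714467 - \sqrt{8} = 16714467 - 2 \sqrt{2}$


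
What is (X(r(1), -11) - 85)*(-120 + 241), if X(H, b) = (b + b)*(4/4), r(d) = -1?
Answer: -12947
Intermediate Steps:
X(H, b) = 2*b (X(H, b) = (2*b)*(4*(1/4)) = (2*b)*1 = 2*b)
(X(r(1), -11) - 85)*(-120 + 241) = (2*(-11) - 85)*(-120 + 241) = (-22 - 85)*121 = -107*121 = -12947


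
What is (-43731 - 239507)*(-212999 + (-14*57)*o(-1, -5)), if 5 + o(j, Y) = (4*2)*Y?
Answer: 50158334182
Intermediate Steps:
o(j, Y) = -5 + 8*Y (o(j, Y) = -5 + (4*2)*Y = -5 + 8*Y)
(-43731 - 239507)*(-212999 + (-14*57)*o(-1, -5)) = (-43731 - 239507)*(-212999 + (-14*57)*(-5 + 8*(-5))) = -283238*(-212999 - 798*(-5 - 40)) = -283238*(-212999 - 798*(-45)) = -283238*(-212999 + 35910) = -283238*(-177089) = 50158334182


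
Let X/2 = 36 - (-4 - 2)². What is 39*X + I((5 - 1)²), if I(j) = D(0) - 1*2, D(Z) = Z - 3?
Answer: -5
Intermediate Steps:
D(Z) = -3 + Z
X = 0 (X = 2*(36 - (-4 - 2)²) = 2*(36 - 1*(-6)²) = 2*(36 - 1*36) = 2*(36 - 36) = 2*0 = 0)
I(j) = -5 (I(j) = (-3 + 0) - 1*2 = -3 - 2 = -5)
39*X + I((5 - 1)²) = 39*0 - 5 = 0 - 5 = -5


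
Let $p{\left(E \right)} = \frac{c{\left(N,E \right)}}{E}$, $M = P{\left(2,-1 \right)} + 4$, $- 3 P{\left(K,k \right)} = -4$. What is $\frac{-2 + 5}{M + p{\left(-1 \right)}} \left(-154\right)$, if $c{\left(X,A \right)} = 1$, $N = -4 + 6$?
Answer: $- \frac{1386}{13} \approx -106.62$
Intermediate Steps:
$P{\left(K,k \right)} = \frac{4}{3}$ ($P{\left(K,k \right)} = \left(- \frac{1}{3}\right) \left(-4\right) = \frac{4}{3}$)
$M = \frac{16}{3}$ ($M = \frac{4}{3} + 4 = \frac{16}{3} \approx 5.3333$)
$N = 2$
$p{\left(E \right)} = \frac{1}{E}$ ($p{\left(E \right)} = 1 \frac{1}{E} = \frac{1}{E}$)
$\frac{-2 + 5}{M + p{\left(-1 \right)}} \left(-154\right) = \frac{-2 + 5}{\frac{16}{3} + \frac{1}{-1}} \left(-154\right) = \frac{3}{\frac{16}{3} - 1} \left(-154\right) = \frac{3}{\frac{13}{3}} \left(-154\right) = 3 \cdot \frac{3}{13} \left(-154\right) = \frac{9}{13} \left(-154\right) = - \frac{1386}{13}$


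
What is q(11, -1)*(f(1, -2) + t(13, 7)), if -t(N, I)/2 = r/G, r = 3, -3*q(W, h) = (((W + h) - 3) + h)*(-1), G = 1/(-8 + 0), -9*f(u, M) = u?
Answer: 862/9 ≈ 95.778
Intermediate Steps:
f(u, M) = -u/9
G = -⅛ (G = 1/(-8) = -⅛ ≈ -0.12500)
q(W, h) = -1 + W/3 + 2*h/3 (q(W, h) = -(((W + h) - 3) + h)*(-1)/3 = -((-3 + W + h) + h)*(-1)/3 = -(-3 + W + 2*h)*(-1)/3 = -(3 - W - 2*h)/3 = -1 + W/3 + 2*h/3)
t(N, I) = 48 (t(N, I) = -6/(-⅛) = -6*(-8) = -2*(-24) = 48)
q(11, -1)*(f(1, -2) + t(13, 7)) = (-1 + (⅓)*11 + (⅔)*(-1))*(-⅑*1 + 48) = (-1 + 11/3 - ⅔)*(-⅑ + 48) = 2*(431/9) = 862/9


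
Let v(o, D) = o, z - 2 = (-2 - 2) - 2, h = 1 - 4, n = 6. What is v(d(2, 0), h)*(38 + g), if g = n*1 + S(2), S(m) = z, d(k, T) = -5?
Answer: -200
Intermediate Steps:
h = -3
z = -4 (z = 2 + ((-2 - 2) - 2) = 2 + (-4 - 2) = 2 - 6 = -4)
S(m) = -4
g = 2 (g = 6*1 - 4 = 6 - 4 = 2)
v(d(2, 0), h)*(38 + g) = -5*(38 + 2) = -5*40 = -200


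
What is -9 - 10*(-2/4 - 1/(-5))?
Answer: -6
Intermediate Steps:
-9 - 10*(-2/4 - 1/(-5)) = -9 - 10*(-2*¼ - 1*(-⅕)) = -9 - 10*(-½ + ⅕) = -9 - 10*(-3/10) = -9 + 3 = -6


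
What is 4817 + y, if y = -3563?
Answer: 1254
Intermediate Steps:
4817 + y = 4817 - 3563 = 1254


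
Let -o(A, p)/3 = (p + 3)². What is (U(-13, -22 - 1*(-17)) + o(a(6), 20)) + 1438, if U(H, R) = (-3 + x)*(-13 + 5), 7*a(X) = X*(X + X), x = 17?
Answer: -261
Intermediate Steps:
a(X) = 2*X²/7 (a(X) = (X*(X + X))/7 = (X*(2*X))/7 = (2*X²)/7 = 2*X²/7)
o(A, p) = -3*(3 + p)² (o(A, p) = -3*(p + 3)² = -3*(3 + p)²)
U(H, R) = -112 (U(H, R) = (-3 + 17)*(-13 + 5) = 14*(-8) = -112)
(U(-13, -22 - 1*(-17)) + o(a(6), 20)) + 1438 = (-112 - 3*(3 + 20)²) + 1438 = (-112 - 3*23²) + 1438 = (-112 - 3*529) + 1438 = (-112 - 1587) + 1438 = -1699 + 1438 = -261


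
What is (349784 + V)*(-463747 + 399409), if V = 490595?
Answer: -54068304102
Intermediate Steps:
(349784 + V)*(-463747 + 399409) = (349784 + 490595)*(-463747 + 399409) = 840379*(-64338) = -54068304102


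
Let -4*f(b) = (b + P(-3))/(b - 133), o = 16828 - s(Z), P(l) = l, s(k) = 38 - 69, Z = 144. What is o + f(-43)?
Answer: 5934345/352 ≈ 16859.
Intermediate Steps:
s(k) = -31
o = 16859 (o = 16828 - 1*(-31) = 16828 + 31 = 16859)
f(b) = -(-3 + b)/(4*(-133 + b)) (f(b) = -(b - 3)/(4*(b - 133)) = -(-3 + b)/(4*(-133 + b)))
o + f(-43) = 16859 + (3 - 1*(-43))/(4*(-133 - 43)) = 16859 + (¼)*(3 + 43)/(-176) = 16859 + (¼)*(-1/176)*46 = 16859 - 23/352 = 5934345/352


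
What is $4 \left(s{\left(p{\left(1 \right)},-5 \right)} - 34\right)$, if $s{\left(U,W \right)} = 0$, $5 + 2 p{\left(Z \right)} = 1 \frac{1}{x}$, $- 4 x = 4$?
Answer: $-136$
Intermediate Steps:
$x = -1$ ($x = \left(- \frac{1}{4}\right) 4 = -1$)
$p{\left(Z \right)} = -3$ ($p{\left(Z \right)} = - \frac{5}{2} + \frac{1 \frac{1}{-1}}{2} = - \frac{5}{2} + \frac{1 \left(-1\right)}{2} = - \frac{5}{2} + \frac{1}{2} \left(-1\right) = - \frac{5}{2} - \frac{1}{2} = -3$)
$4 \left(s{\left(p{\left(1 \right)},-5 \right)} - 34\right) = 4 \left(0 - 34\right) = 4 \left(-34\right) = -136$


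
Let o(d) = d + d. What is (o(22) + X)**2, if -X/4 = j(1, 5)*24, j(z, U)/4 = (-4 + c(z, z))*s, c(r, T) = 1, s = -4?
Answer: 20830096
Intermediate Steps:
o(d) = 2*d
j(z, U) = 48 (j(z, U) = 4*((-4 + 1)*(-4)) = 4*(-3*(-4)) = 4*12 = 48)
X = -4608 (X = -192*24 = -4*1152 = -4608)
(o(22) + X)**2 = (2*22 - 4608)**2 = (44 - 4608)**2 = (-4564)**2 = 20830096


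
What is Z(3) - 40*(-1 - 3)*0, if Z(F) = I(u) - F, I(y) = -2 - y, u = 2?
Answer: -7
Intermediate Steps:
Z(F) = -4 - F (Z(F) = (-2 - 1*2) - F = (-2 - 2) - F = -4 - F)
Z(3) - 40*(-1 - 3)*0 = (-4 - 1*3) - 40*(-1 - 3)*0 = (-4 - 3) - (-160)*0 = -7 - 40*0 = -7 + 0 = -7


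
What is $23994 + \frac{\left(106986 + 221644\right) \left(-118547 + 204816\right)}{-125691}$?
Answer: $- \frac{25334751616}{125691} \approx -2.0156 \cdot 10^{5}$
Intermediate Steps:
$23994 + \frac{\left(106986 + 221644\right) \left(-118547 + 204816\right)}{-125691} = 23994 + 328630 \cdot 86269 \left(- \frac{1}{125691}\right) = 23994 + 28350581470 \left(- \frac{1}{125691}\right) = 23994 - \frac{28350581470}{125691} = - \frac{25334751616}{125691}$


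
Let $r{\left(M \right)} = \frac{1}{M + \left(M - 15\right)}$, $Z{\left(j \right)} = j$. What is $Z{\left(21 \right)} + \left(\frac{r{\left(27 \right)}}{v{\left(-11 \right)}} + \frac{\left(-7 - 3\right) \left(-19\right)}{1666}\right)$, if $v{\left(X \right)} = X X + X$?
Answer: $\frac{75453353}{3573570} \approx 21.114$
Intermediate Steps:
$v{\left(X \right)} = X + X^{2}$ ($v{\left(X \right)} = X^{2} + X = X + X^{2}$)
$r{\left(M \right)} = \frac{1}{-15 + 2 M}$ ($r{\left(M \right)} = \frac{1}{M + \left(-15 + M\right)} = \frac{1}{-15 + 2 M}$)
$Z{\left(21 \right)} + \left(\frac{r{\left(27 \right)}}{v{\left(-11 \right)}} + \frac{\left(-7 - 3\right) \left(-19\right)}{1666}\right) = 21 + \left(\frac{1}{\left(-15 + 2 \cdot 27\right) \left(- 11 \left(1 - 11\right)\right)} + \frac{\left(-7 - 3\right) \left(-19\right)}{1666}\right) = 21 + \left(\frac{1}{\left(-15 + 54\right) \left(\left(-11\right) \left(-10\right)\right)} + \left(-10\right) \left(-19\right) \frac{1}{1666}\right) = 21 + \left(\frac{1}{39 \cdot 110} + 190 \cdot \frac{1}{1666}\right) = 21 + \left(\frac{1}{39} \cdot \frac{1}{110} + \frac{95}{833}\right) = 21 + \left(\frac{1}{4290} + \frac{95}{833}\right) = 21 + \frac{408383}{3573570} = \frac{75453353}{3573570}$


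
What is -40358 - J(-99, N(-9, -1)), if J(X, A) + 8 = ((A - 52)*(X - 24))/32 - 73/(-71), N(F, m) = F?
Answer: -92210249/2272 ≈ -40586.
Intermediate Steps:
J(X, A) = -495/71 + (-52 + A)*(-24 + X)/32 (J(X, A) = -8 + (((A - 52)*(X - 24))/32 - 73/(-71)) = -8 + (((-52 + A)*(-24 + X))*(1/32) - 73*(-1/71)) = -8 + ((-52 + A)*(-24 + X)/32 + 73/71) = -8 + (73/71 + (-52 + A)*(-24 + X)/32) = -495/71 + (-52 + A)*(-24 + X)/32)
-40358 - J(-99, N(-9, -1)) = -40358 - (2274/71 - 13/8*(-99) - 3/4*(-9) + (1/32)*(-9)*(-99)) = -40358 - (2274/71 + 1287/8 + 27/4 + 891/32) = -40358 - 1*516873/2272 = -40358 - 516873/2272 = -92210249/2272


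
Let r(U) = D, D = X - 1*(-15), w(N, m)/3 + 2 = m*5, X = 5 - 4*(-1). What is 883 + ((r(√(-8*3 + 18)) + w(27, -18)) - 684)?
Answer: -53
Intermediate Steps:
X = 9 (X = 5 + 4 = 9)
w(N, m) = -6 + 15*m (w(N, m) = -6 + 3*(m*5) = -6 + 3*(5*m) = -6 + 15*m)
D = 24 (D = 9 - 1*(-15) = 9 + 15 = 24)
r(U) = 24
883 + ((r(√(-8*3 + 18)) + w(27, -18)) - 684) = 883 + ((24 + (-6 + 15*(-18))) - 684) = 883 + ((24 + (-6 - 270)) - 684) = 883 + ((24 - 276) - 684) = 883 + (-252 - 684) = 883 - 936 = -53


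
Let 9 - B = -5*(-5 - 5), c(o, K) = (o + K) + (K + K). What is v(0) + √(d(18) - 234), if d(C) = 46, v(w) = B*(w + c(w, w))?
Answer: 2*I*√47 ≈ 13.711*I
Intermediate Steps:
c(o, K) = o + 3*K (c(o, K) = (K + o) + 2*K = o + 3*K)
B = -41 (B = 9 - (-5)*(-5 - 5) = 9 - (-5)*(-10) = 9 - 1*50 = 9 - 50 = -41)
v(w) = -205*w (v(w) = -41*(w + (w + 3*w)) = -41*(w + 4*w) = -205*w)
v(0) + √(d(18) - 234) = -205*0 + √(46 - 234) = 0 + √(-188) = 0 + 2*I*√47 = 2*I*√47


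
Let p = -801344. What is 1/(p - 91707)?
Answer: -1/893051 ≈ -1.1198e-6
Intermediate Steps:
1/(p - 91707) = 1/(-801344 - 91707) = 1/(-893051) = -1/893051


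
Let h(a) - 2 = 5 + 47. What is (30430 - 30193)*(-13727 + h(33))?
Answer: -3240501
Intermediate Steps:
h(a) = 54 (h(a) = 2 + (5 + 47) = 2 + 52 = 54)
(30430 - 30193)*(-13727 + h(33)) = (30430 - 30193)*(-13727 + 54) = 237*(-13673) = -3240501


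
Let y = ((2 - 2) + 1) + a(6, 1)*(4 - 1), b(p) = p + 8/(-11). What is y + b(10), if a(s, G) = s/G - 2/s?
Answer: 300/11 ≈ 27.273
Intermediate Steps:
b(p) = -8/11 + p (b(p) = p + 8*(-1/11) = p - 8/11 = -8/11 + p)
a(s, G) = -2/s + s/G
y = 18 (y = ((2 - 2) + 1) + (-2/6 + 6/1)*(4 - 1) = (0 + 1) + (-2*1/6 + 6*1)*3 = 1 + (-1/3 + 6)*3 = 1 + (17/3)*3 = 1 + 17 = 18)
y + b(10) = 18 + (-8/11 + 10) = 18 + 102/11 = 300/11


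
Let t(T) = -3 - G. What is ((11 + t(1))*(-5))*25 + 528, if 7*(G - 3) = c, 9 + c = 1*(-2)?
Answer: -2054/7 ≈ -293.43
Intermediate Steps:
c = -11 (c = -9 + 1*(-2) = -9 - 2 = -11)
G = 10/7 (G = 3 + (⅐)*(-11) = 3 - 11/7 = 10/7 ≈ 1.4286)
t(T) = -31/7 (t(T) = -3 - 1*10/7 = -3 - 10/7 = -31/7)
((11 + t(1))*(-5))*25 + 528 = ((11 - 31/7)*(-5))*25 + 528 = ((46/7)*(-5))*25 + 528 = -230/7*25 + 528 = -5750/7 + 528 = -2054/7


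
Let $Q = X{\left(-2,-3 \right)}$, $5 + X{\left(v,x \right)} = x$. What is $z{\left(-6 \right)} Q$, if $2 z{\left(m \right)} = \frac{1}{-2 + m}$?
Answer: $\frac{1}{2} \approx 0.5$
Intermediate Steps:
$X{\left(v,x \right)} = -5 + x$
$Q = -8$ ($Q = -5 - 3 = -8$)
$z{\left(m \right)} = \frac{1}{2 \left(-2 + m\right)}$
$z{\left(-6 \right)} Q = \frac{1}{2 \left(-2 - 6\right)} \left(-8\right) = \frac{1}{2 \left(-8\right)} \left(-8\right) = \frac{1}{2} \left(- \frac{1}{8}\right) \left(-8\right) = \left(- \frac{1}{16}\right) \left(-8\right) = \frac{1}{2}$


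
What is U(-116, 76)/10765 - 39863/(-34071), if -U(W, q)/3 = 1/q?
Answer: 32613412607/27874847940 ≈ 1.1700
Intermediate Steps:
U(W, q) = -3/q
U(-116, 76)/10765 - 39863/(-34071) = -3/76/10765 - 39863/(-34071) = -3*1/76*(1/10765) - 39863*(-1/34071) = -3/76*1/10765 + 39863/34071 = -3/818140 + 39863/34071 = 32613412607/27874847940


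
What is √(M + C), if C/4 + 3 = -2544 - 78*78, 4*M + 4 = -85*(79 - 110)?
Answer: I*√135465/2 ≈ 184.03*I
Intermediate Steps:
M = 2631/4 (M = -1 + (-85*(79 - 110))/4 = -1 + (-85*(-31))/4 = -1 + (¼)*2635 = -1 + 2635/4 = 2631/4 ≈ 657.75)
C = -34524 (C = -12 + 4*(-2544 - 78*78) = -12 + 4*(-2544 - 1*6084) = -12 + 4*(-2544 - 6084) = -12 + 4*(-8628) = -12 - 34512 = -34524)
√(M + C) = √(2631/4 - 34524) = √(-135465/4) = I*√135465/2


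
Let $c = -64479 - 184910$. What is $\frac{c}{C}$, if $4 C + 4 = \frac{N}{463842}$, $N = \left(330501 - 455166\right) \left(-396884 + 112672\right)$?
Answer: $- \frac{38559030846}{2952452801} \approx -13.06$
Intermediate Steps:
$c = -249389$
$N = 35431288980$ ($N = \left(-124665\right) \left(-284212\right) = 35431288980$)
$C = \frac{2952452801}{154614}$ ($C = -1 + \frac{35431288980 \cdot \frac{1}{463842}}{4} = -1 + \frac{1}{4} \cdot \frac{5905214830}{77307} = -1 + \frac{2952607415}{154614} = \frac{2952452801}{154614} \approx 19096.0$)
$\frac{c}{C} = - \frac{249389}{\frac{2952452801}{154614}} = \left(-249389\right) \frac{154614}{2952452801} = - \frac{38559030846}{2952452801}$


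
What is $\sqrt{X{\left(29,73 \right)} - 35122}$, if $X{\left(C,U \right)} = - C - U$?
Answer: $2 i \sqrt{8806} \approx 187.68 i$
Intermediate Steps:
$\sqrt{X{\left(29,73 \right)} - 35122} = \sqrt{\left(\left(-1\right) 29 - 73\right) - 35122} = \sqrt{\left(-29 - 73\right) - 35122} = \sqrt{-102 - 35122} = \sqrt{-35224} = 2 i \sqrt{8806}$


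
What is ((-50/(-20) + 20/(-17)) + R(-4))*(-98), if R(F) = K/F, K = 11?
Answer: 4753/34 ≈ 139.79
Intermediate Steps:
R(F) = 11/F
((-50/(-20) + 20/(-17)) + R(-4))*(-98) = ((-50/(-20) + 20/(-17)) + 11/(-4))*(-98) = ((-50*(-1/20) + 20*(-1/17)) + 11*(-¼))*(-98) = ((5/2 - 20/17) - 11/4)*(-98) = (45/34 - 11/4)*(-98) = -97/68*(-98) = 4753/34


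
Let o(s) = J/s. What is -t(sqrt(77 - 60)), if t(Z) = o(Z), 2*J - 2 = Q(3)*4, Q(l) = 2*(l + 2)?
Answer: -21*sqrt(17)/17 ≈ -5.0932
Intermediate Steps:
Q(l) = 4 + 2*l (Q(l) = 2*(2 + l) = 4 + 2*l)
J = 21 (J = 1 + ((4 + 2*3)*4)/2 = 1 + ((4 + 6)*4)/2 = 1 + (10*4)/2 = 1 + (1/2)*40 = 1 + 20 = 21)
o(s) = 21/s
t(Z) = 21/Z
-t(sqrt(77 - 60)) = -21/(sqrt(77 - 60)) = -21/(sqrt(17)) = -21*sqrt(17)/17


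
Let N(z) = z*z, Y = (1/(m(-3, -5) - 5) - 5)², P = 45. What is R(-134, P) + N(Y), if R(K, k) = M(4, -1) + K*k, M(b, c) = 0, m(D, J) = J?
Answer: -53534799/10000 ≈ -5353.5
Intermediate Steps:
R(K, k) = K*k (R(K, k) = 0 + K*k = K*k)
Y = 2601/100 (Y = (1/(-5 - 5) - 5)² = (1/(-10) - 5)² = (-⅒ - 5)² = (-51/10)² = 2601/100 ≈ 26.010)
N(z) = z²
R(-134, P) + N(Y) = -134*45 + (2601/100)² = -6030 + 6765201/10000 = -53534799/10000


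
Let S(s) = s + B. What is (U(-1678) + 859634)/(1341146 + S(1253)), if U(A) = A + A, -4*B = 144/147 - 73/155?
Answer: 2890413960/4531341973 ≈ 0.63787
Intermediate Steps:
B = -3863/30380 (B = -(144/147 - 73/155)/4 = -(144*(1/147) - 73*1/155)/4 = -(48/49 - 73/155)/4 = -¼*3863/7595 = -3863/30380 ≈ -0.12716)
U(A) = 2*A
S(s) = -3863/30380 + s (S(s) = s - 3863/30380 = -3863/30380 + s)
(U(-1678) + 859634)/(1341146 + S(1253)) = (2*(-1678) + 859634)/(1341146 + (-3863/30380 + 1253)) = (-3356 + 859634)/(1341146 + 38062277/30380) = 856278/(40782077757/30380) = 856278*(30380/40782077757) = 2890413960/4531341973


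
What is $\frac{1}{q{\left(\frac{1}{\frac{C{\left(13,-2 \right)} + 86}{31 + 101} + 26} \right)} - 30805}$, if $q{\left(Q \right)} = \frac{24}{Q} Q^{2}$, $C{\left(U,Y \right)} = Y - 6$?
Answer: $- \frac{195}{6006799} \approx -3.2463 \cdot 10^{-5}$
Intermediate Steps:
$C{\left(U,Y \right)} = -6 + Y$ ($C{\left(U,Y \right)} = Y - 6 = -6 + Y$)
$q{\left(Q \right)} = 24 Q$
$\frac{1}{q{\left(\frac{1}{\frac{C{\left(13,-2 \right)} + 86}{31 + 101} + 26} \right)} - 30805} = \frac{1}{\frac{24}{\frac{\left(-6 - 2\right) + 86}{31 + 101} + 26} - 30805} = \frac{1}{\frac{24}{\frac{-8 + 86}{132} + 26} - 30805} = \frac{1}{\frac{24}{78 \cdot \frac{1}{132} + 26} - 30805} = \frac{1}{\frac{24}{\frac{13}{22} + 26} - 30805} = \frac{1}{\frac{24}{\frac{585}{22}} - 30805} = \frac{1}{24 \cdot \frac{22}{585} - 30805} = \frac{1}{\frac{176}{195} - 30805} = \frac{1}{- \frac{6006799}{195}} = - \frac{195}{6006799}$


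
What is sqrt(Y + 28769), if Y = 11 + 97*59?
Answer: sqrt(34503) ≈ 185.75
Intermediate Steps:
Y = 5734 (Y = 11 + 5723 = 5734)
sqrt(Y + 28769) = sqrt(5734 + 28769) = sqrt(34503)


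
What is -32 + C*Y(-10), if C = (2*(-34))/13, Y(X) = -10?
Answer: 264/13 ≈ 20.308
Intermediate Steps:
C = -68/13 (C = -68*1/13 = -68/13 ≈ -5.2308)
-32 + C*Y(-10) = -32 - 68/13*(-10) = -32 + 680/13 = 264/13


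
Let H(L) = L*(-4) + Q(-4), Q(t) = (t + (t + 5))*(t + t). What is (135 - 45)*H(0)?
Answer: 2160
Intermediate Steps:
Q(t) = 2*t*(5 + 2*t) (Q(t) = (t + (5 + t))*(2*t) = (5 + 2*t)*(2*t) = 2*t*(5 + 2*t))
H(L) = 24 - 4*L (H(L) = L*(-4) + 2*(-4)*(5 + 2*(-4)) = -4*L + 2*(-4)*(5 - 8) = -4*L + 2*(-4)*(-3) = -4*L + 24 = 24 - 4*L)
(135 - 45)*H(0) = (135 - 45)*(24 - 4*0) = 90*(24 + 0) = 90*24 = 2160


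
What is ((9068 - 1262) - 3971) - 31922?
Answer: -28087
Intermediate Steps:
((9068 - 1262) - 3971) - 31922 = (7806 - 3971) - 31922 = 3835 - 31922 = -28087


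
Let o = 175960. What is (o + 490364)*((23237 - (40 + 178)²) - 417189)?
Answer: -294166054224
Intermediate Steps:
(o + 490364)*((23237 - (40 + 178)²) - 417189) = (175960 + 490364)*((23237 - (40 + 178)²) - 417189) = 666324*((23237 - 1*218²) - 417189) = 666324*((23237 - 1*47524) - 417189) = 666324*((23237 - 47524) - 417189) = 666324*(-24287 - 417189) = 666324*(-441476) = -294166054224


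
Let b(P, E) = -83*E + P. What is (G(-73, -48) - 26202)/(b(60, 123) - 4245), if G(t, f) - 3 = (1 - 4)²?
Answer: 4365/2399 ≈ 1.8195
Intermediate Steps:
b(P, E) = P - 83*E
G(t, f) = 12 (G(t, f) = 3 + (1 - 4)² = 3 + (-3)² = 3 + 9 = 12)
(G(-73, -48) - 26202)/(b(60, 123) - 4245) = (12 - 26202)/((60 - 83*123) - 4245) = -26190/((60 - 10209) - 4245) = -26190/(-10149 - 4245) = -26190/(-14394) = -26190*(-1/14394) = 4365/2399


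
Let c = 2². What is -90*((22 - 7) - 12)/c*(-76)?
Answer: 5130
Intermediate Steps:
c = 4
-90*((22 - 7) - 12)/c*(-76) = -90*((22 - 7) - 12)/4*(-76) = -90*(15 - 12)/4*(-76) = -270/4*(-76) = -90*¾*(-76) = -135/2*(-76) = 5130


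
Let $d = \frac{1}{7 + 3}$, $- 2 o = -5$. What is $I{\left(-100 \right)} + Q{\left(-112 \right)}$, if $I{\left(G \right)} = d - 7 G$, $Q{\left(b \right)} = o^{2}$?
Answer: $\frac{14127}{20} \approx 706.35$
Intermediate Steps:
$o = \frac{5}{2}$ ($o = \left(- \frac{1}{2}\right) \left(-5\right) = \frac{5}{2} \approx 2.5$)
$Q{\left(b \right)} = \frac{25}{4}$ ($Q{\left(b \right)} = \left(\frac{5}{2}\right)^{2} = \frac{25}{4}$)
$d = \frac{1}{10} \approx 0.1$
$I{\left(G \right)} = \frac{1}{10} - 7 G$
$I{\left(-100 \right)} + Q{\left(-112 \right)} = \left(\frac{1}{10} - -700\right) + \frac{25}{4} = \left(\frac{1}{10} + 700\right) + \frac{25}{4} = \frac{7001}{10} + \frac{25}{4} = \frac{14127}{20}$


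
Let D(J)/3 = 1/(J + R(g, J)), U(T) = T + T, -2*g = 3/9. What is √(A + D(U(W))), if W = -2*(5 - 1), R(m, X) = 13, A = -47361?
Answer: I*√47362 ≈ 217.63*I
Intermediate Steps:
g = -⅙ (g = -3/(2*9) = -½*⅓ = -⅙ ≈ -0.16667)
W = -8 (W = -2*4 = -8)
U(T) = 2*T
D(J) = 3/(13 + J) (D(J) = 3/(J + 13) = 3/(13 + J))
√(A + D(U(W))) = √(-47361 + 3/(13 + 2*(-8))) = √(-47361 + 3/(13 - 16)) = √(-47361 + 3/(-3)) = √(-47361 + 3*(-⅓)) = √(-47361 - 1) = √(-47362) = I*√47362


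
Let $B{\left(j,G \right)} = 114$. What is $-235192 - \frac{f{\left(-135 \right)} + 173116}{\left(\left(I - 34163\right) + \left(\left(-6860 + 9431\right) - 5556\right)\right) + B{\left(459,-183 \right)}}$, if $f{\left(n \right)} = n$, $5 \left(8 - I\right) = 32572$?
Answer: $- \frac{51200903879}{217702} \approx -2.3519 \cdot 10^{5}$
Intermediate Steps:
$I = - \frac{32532}{5}$ ($I = 8 - \frac{32572}{5} = - \frac{32532}{5} \approx -6506.4$)
$-235192 - \frac{f{\left(-135 \right)} + 173116}{\left(\left(I - 34163\right) + \left(\left(-6860 + 9431\right) - 5556\right)\right) + B{\left(459,-183 \right)}} = -235192 - \frac{-135 + 173116}{\left(\left(- \frac{32532}{5} - 34163\right) + \left(\left(-6860 + 9431\right) - 5556\right)\right) + 114} = -235192 - \frac{172981}{\left(- \frac{203347}{5} + \left(2571 - 5556\right)\right) + 114} = -235192 - \frac{172981}{\left(- \frac{203347}{5} - 2985\right) + 114} = -235192 - \frac{172981}{- \frac{218272}{5} + 114} = -235192 - \frac{172981}{- \frac{217702}{5}} = -235192 - 172981 \left(- \frac{5}{217702}\right) = -235192 - - \frac{864905}{217702} = -235192 + \frac{864905}{217702} = - \frac{51200903879}{217702}$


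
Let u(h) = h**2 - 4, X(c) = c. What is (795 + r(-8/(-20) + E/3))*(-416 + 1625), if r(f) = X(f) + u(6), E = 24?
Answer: 5049993/5 ≈ 1.0100e+6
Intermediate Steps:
u(h) = -4 + h**2
r(f) = 32 + f (r(f) = f + (-4 + 6**2) = f + (-4 + 36) = f + 32 = 32 + f)
(795 + r(-8/(-20) + E/3))*(-416 + 1625) = (795 + (32 + (-8/(-20) + 24/3)))*(-416 + 1625) = (795 + (32 + (-8*(-1/20) + 24*(1/3))))*1209 = (795 + (32 + (2/5 + 8)))*1209 = (795 + (32 + 42/5))*1209 = (795 + 202/5)*1209 = (4177/5)*1209 = 5049993/5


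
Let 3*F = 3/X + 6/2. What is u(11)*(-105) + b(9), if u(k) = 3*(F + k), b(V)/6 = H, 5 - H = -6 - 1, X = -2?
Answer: -7101/2 ≈ -3550.5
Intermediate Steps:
F = 1/2 (F = (3/(-2) + 6/2)/3 = (3*(-1/2) + 6*(1/2))/3 = (-3/2 + 3)/3 = (1/3)*(3/2) = 1/2 ≈ 0.50000)
H = 12 (H = 5 - (-6 - 1) = 5 - 1*(-7) = 5 + 7 = 12)
b(V) = 72 (b(V) = 6*12 = 72)
u(k) = 3/2 + 3*k (u(k) = 3*(1/2 + k) = 3/2 + 3*k)
u(11)*(-105) + b(9) = (3/2 + 3*11)*(-105) + 72 = (3/2 + 33)*(-105) + 72 = (69/2)*(-105) + 72 = -7245/2 + 72 = -7101/2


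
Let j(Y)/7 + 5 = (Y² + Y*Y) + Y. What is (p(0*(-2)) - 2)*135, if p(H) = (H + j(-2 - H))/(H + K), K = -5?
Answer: -459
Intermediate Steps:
j(Y) = -35 + 7*Y + 14*Y² (j(Y) = -35 + 7*((Y² + Y*Y) + Y) = -35 + 7*((Y² + Y²) + Y) = -35 + 7*(2*Y² + Y) = -35 + 7*(Y + 2*Y²) = -35 + (7*Y + 14*Y²) = -35 + 7*Y + 14*Y²)
p(H) = (-49 - 6*H + 14*(-2 - H)²)/(-5 + H) (p(H) = (H + (-35 + 7*(-2 - H) + 14*(-2 - H)²))/(H - 5) = (H + (-35 + (-14 - 7*H) + 14*(-2 - H)²))/(-5 + H) = (H + (-49 - 7*H + 14*(-2 - H)²))/(-5 + H) = (-49 - 6*H + 14*(-2 - H)²)/(-5 + H))
(p(0*(-2)) - 2)*135 = ((7 + 14*(0*(-2))² + 50*(0*(-2)))/(-5 + 0*(-2)) - 2)*135 = ((7 + 14*0² + 50*0)/(-5 + 0) - 2)*135 = ((7 + 14*0 + 0)/(-5) - 2)*135 = (-(7 + 0 + 0)/5 - 2)*135 = (-⅕*7 - 2)*135 = (-7/5 - 2)*135 = -17/5*135 = -459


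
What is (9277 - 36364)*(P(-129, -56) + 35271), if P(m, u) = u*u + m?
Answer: -1036836186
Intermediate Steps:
P(m, u) = m + u² (P(m, u) = u² + m = m + u²)
(9277 - 36364)*(P(-129, -56) + 35271) = (9277 - 36364)*((-129 + (-56)²) + 35271) = -27087*((-129 + 3136) + 35271) = -27087*(3007 + 35271) = -27087*38278 = -1036836186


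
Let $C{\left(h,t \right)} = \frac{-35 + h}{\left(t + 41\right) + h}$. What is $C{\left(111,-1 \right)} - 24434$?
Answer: $- \frac{3689458}{151} \approx -24434.0$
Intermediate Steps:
$C{\left(h,t \right)} = \frac{-35 + h}{41 + h + t}$ ($C{\left(h,t \right)} = \frac{-35 + h}{\left(41 + t\right) + h} = \frac{-35 + h}{41 + h + t}$)
$C{\left(111,-1 \right)} - 24434 = \frac{-35 + 111}{41 + 111 - 1} - 24434 = \frac{1}{151} \cdot 76 - 24434 = \frac{76}{151} - 24434 = - \frac{3689458}{151}$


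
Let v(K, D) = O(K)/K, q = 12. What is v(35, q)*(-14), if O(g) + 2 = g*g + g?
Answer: -2516/5 ≈ -503.20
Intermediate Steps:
O(g) = -2 + g + g**2 (O(g) = -2 + (g*g + g) = -2 + (g**2 + g) = -2 + (g + g**2) = -2 + g + g**2)
v(K, D) = (-2 + K + K**2)/K
v(35, q)*(-14) = (1 + 35 - 2/35)*(-14) = (1258/35)*(-14) = -2516/5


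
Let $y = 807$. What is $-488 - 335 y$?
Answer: $-270833$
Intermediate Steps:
$-488 - 335 y = -488 - 270345 = -270833$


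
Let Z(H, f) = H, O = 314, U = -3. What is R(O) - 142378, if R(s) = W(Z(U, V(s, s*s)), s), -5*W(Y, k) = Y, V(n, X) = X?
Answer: -711887/5 ≈ -1.4238e+5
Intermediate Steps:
W(Y, k) = -Y/5
R(s) = ⅗ (R(s) = -⅕*(-3) = ⅗)
R(O) - 142378 = ⅗ - 142378 = -711887/5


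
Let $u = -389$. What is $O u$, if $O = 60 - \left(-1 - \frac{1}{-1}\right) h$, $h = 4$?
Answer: $-23340$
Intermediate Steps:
$O = 60$ ($O = 60 - \left(-1 - \frac{1}{-1}\right) 4 = 60 - \left(-1 - -1\right) 4 = 60 - \left(-1 + 1\right) 4 = 60 - 0 \cdot 4 = 60 - 0 = 60 + 0 = 60$)
$O u = 60 \left(-389\right) = -23340$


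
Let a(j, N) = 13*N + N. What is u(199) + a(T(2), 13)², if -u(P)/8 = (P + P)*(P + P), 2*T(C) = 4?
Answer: -1234108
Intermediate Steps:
T(C) = 2 (T(C) = (½)*4 = 2)
a(j, N) = 14*N
u(P) = -32*P² (u(P) = -8*(P + P)*(P + P) = -8*2*P*2*P = -32*P²)
u(199) + a(T(2), 13)² = -32*199² + (14*13)² = -32*39601 + 182² = -1267232 + 33124 = -1234108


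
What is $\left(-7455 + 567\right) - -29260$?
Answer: $22372$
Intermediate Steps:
$\left(-7455 + 567\right) - -29260 = -6888 + 29260 = 22372$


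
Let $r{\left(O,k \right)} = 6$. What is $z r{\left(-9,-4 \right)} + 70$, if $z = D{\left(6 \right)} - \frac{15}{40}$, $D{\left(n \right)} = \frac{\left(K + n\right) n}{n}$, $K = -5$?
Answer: $\frac{295}{4} \approx 73.75$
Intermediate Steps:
$D{\left(n \right)} = -5 + n$ ($D{\left(n \right)} = \frac{\left(-5 + n\right) n}{n} = \frac{n \left(-5 + n\right)}{n} = -5 + n$)
$z = \frac{5}{8}$ ($z = \left(-5 + 6\right) - \frac{15}{40} = 1 - \frac{3}{8} = \frac{5}{8} \approx 0.625$)
$z r{\left(-9,-4 \right)} + 70 = \frac{5}{8} \cdot 6 + 70 = \frac{15}{4} + 70 = \frac{295}{4}$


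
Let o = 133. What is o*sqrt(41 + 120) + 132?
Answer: 132 + 133*sqrt(161) ≈ 1819.6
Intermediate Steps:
o*sqrt(41 + 120) + 132 = 133*sqrt(41 + 120) + 132 = 133*sqrt(161) + 132 = 132 + 133*sqrt(161)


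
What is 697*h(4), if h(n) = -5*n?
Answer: -13940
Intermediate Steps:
697*h(4) = 697*(-5*4) = 697*(-20) = -13940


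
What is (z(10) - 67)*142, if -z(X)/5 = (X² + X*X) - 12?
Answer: -142994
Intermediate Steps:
z(X) = 60 - 10*X² (z(X) = -5*((X² + X*X) - 12) = -5*((X² + X²) - 12) = -5*(2*X² - 12) = -5*(-12 + 2*X²) = 60 - 10*X²)
(z(10) - 67)*142 = ((60 - 10*10²) - 67)*142 = ((60 - 10*100) - 67)*142 = ((60 - 1000) - 67)*142 = (-940 - 67)*142 = -1007*142 = -142994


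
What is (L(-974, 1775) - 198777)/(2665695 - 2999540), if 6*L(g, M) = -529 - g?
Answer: 1192217/2003070 ≈ 0.59519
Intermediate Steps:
L(g, M) = -529/6 - g/6 (L(g, M) = (-529 - g)/6 = -529/6 - g/6)
(L(-974, 1775) - 198777)/(2665695 - 2999540) = ((-529/6 - ⅙*(-974)) - 198777)/(2665695 - 2999540) = ((-529/6 + 487/3) - 198777)/(-333845) = (445/6 - 198777)*(-1/333845) = -1192217/6*(-1/333845) = 1192217/2003070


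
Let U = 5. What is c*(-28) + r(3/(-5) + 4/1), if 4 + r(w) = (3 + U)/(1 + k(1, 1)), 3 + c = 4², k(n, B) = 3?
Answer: -366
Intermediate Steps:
c = 13 (c = -3 + 4² = -3 + 16 = 13)
r(w) = -2 (r(w) = -4 + (3 + 5)/(1 + 3) = -4 + 8/4 = -4 + 8*(¼) = -4 + 2 = -2)
c*(-28) + r(3/(-5) + 4/1) = 13*(-28) - 2 = -364 - 2 = -366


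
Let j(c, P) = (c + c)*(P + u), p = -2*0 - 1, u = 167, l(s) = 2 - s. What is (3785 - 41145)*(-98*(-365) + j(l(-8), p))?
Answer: -1460402400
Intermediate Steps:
p = -1 (p = 0 - 1 = -1)
j(c, P) = 2*c*(167 + P) (j(c, P) = (c + c)*(P + 167) = (2*c)*(167 + P) = 2*c*(167 + P))
(3785 - 41145)*(-98*(-365) + j(l(-8), p)) = (3785 - 41145)*(-98*(-365) + 2*(2 - 1*(-8))*(167 - 1)) = -37360*(35770 + 2*(2 + 8)*166) = -37360*(35770 + 2*10*166) = -37360*(35770 + 3320) = -37360*39090 = -1460402400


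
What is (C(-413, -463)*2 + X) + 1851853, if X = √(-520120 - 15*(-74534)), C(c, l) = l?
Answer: 1850927 + √597890 ≈ 1.8517e+6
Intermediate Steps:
X = √597890 (X = √(-520120 + 1118010) = √597890 ≈ 773.23)
(C(-413, -463)*2 + X) + 1851853 = (-463*2 + √597890) + 1851853 = (-926 + √597890) + 1851853 = 1850927 + √597890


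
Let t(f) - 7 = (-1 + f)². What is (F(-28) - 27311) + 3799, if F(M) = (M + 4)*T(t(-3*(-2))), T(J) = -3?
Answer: -23440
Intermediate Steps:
t(f) = 7 + (-1 + f)²
F(M) = -12 - 3*M (F(M) = (M + 4)*(-3) = (4 + M)*(-3) = -12 - 3*M)
(F(-28) - 27311) + 3799 = ((-12 - 3*(-28)) - 27311) + 3799 = ((-12 + 84) - 27311) + 3799 = (72 - 27311) + 3799 = -27239 + 3799 = -23440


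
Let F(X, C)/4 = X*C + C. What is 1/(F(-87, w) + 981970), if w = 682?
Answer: 1/747362 ≈ 1.3380e-6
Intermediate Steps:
F(X, C) = 4*C + 4*C*X (F(X, C) = 4*(X*C + C) = 4*(C*X + C) = 4*(C + C*X) = 4*C + 4*C*X)
1/(F(-87, w) + 981970) = 1/(4*682*(1 - 87) + 981970) = 1/(4*682*(-86) + 981970) = 1/(-234608 + 981970) = 1/747362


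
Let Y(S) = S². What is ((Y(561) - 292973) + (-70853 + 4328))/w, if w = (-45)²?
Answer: -44777/2025 ≈ -22.112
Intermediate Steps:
w = 2025
((Y(561) - 292973) + (-70853 + 4328))/w = ((561² - 292973) + (-70853 + 4328))/2025 = ((314721 - 292973) - 66525)*(1/2025) = (21748 - 66525)*(1/2025) = -44777*1/2025 = -44777/2025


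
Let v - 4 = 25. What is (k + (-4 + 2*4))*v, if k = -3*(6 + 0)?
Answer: -406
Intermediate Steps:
v = 29 (v = 4 + 25 = 29)
k = -18 (k = -3*6 = -18)
(k + (-4 + 2*4))*v = (-18 + (-4 + 2*4))*29 = (-18 + (-4 + 8))*29 = (-18 + 4)*29 = -14*29 = -406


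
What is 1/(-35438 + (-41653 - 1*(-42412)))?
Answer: -1/34679 ≈ -2.8836e-5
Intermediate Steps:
1/(-35438 + (-41653 - 1*(-42412))) = 1/(-35438 + (-41653 + 42412)) = 1/(-35438 + 759) = 1/(-34679) = -1/34679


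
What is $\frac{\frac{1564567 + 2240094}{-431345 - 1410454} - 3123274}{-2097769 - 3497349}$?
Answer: $\frac{5752446734587}{10305082737282} \approx 0.55821$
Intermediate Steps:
$\frac{\frac{1564567 + 2240094}{-431345 - 1410454} - 3123274}{-2097769 - 3497349} = \frac{\frac{3804661}{-1841799} - 3123274}{-5595118} = \left(3804661 \left(- \frac{1}{1841799}\right) - 3123274\right) \left(- \frac{1}{5595118}\right) = \left(- \frac{3804661}{1841799} - 3123274\right) \left(- \frac{1}{5595118}\right) = \left(- \frac{5752446734587}{1841799}\right) \left(- \frac{1}{5595118}\right) = \frac{5752446734587}{10305082737282}$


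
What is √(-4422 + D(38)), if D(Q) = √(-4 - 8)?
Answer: √(-4422 + 2*I*√3) ≈ 0.026 + 66.498*I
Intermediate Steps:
D(Q) = 2*I*√3 (D(Q) = √(-12) = 2*I*√3)
√(-4422 + D(38)) = √(-4422 + 2*I*√3)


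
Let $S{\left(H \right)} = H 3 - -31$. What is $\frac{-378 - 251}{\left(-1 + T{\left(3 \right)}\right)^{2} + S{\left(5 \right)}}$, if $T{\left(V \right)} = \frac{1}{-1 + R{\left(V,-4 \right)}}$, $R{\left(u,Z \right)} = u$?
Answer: $- \frac{68}{5} \approx -13.6$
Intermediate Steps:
$S{\left(H \right)} = 31 + 3 H$ ($S{\left(H \right)} = 3 H + 31 = 31 + 3 H$)
$T{\left(V \right)} = \frac{1}{-1 + V}$
$\frac{-378 - 251}{\left(-1 + T{\left(3 \right)}\right)^{2} + S{\left(5 \right)}} = \frac{-378 - 251}{\left(-1 + \frac{1}{-1 + 3}\right)^{2} + \left(31 + 3 \cdot 5\right)} = - \frac{629}{\left(-1 + \frac{1}{2}\right)^{2} + \left(31 + 15\right)} = - \frac{629}{\left(-1 + \frac{1}{2}\right)^{2} + 46} = - \frac{629}{\left(- \frac{1}{2}\right)^{2} + 46} = - \frac{629}{\frac{1}{4} + 46} = - \frac{629}{\frac{185}{4}} = \left(-629\right) \frac{4}{185} = - \frac{68}{5}$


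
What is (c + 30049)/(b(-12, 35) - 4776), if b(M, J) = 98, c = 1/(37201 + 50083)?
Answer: -2622796917/408314552 ≈ -6.4235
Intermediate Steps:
c = 1/87284 ≈ 1.1457e-5
(c + 30049)/(b(-12, 35) - 4776) = (1/87284 + 30049)/(98 - 4776) = (2622796917/87284)/(-4678) = (2622796917/87284)*(-1/4678) = -2622796917/408314552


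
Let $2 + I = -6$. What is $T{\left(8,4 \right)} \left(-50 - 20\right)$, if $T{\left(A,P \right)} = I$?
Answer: $560$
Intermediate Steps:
$I = -8$ ($I = -2 - 6 = -8$)
$T{\left(A,P \right)} = -8$
$T{\left(8,4 \right)} \left(-50 - 20\right) = - 8 \left(-50 - 20\right) = \left(-8\right) \left(-70\right) = 560$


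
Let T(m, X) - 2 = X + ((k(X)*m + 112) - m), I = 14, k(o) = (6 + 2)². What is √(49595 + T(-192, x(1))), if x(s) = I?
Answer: √37627 ≈ 193.98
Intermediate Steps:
k(o) = 64 (k(o) = 8² = 64)
x(s) = 14
T(m, X) = 114 + X + 63*m (T(m, X) = 2 + (X + ((64*m + 112) - m)) = 2 + (X + ((112 + 64*m) - m)) = 2 + (X + (112 + 63*m)) = 2 + (112 + X + 63*m) = 114 + X + 63*m)
√(49595 + T(-192, x(1))) = √(49595 + (114 + 14 + 63*(-192))) = √(49595 + (114 + 14 - 12096)) = √(49595 - 11968) = √37627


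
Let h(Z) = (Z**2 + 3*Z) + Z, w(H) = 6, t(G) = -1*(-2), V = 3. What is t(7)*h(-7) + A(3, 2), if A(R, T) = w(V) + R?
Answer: 51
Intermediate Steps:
t(G) = 2
h(Z) = Z**2 + 4*Z
A(R, T) = 6 + R
t(7)*h(-7) + A(3, 2) = 2*(-7*(4 - 7)) + (6 + 3) = 2*(-7*(-3)) + 9 = 2*21 + 9 = 42 + 9 = 51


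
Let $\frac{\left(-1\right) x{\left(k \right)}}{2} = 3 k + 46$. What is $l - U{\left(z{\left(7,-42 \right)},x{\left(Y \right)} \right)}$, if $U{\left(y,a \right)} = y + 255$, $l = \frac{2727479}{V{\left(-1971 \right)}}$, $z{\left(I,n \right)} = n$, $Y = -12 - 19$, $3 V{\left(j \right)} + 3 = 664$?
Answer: $\frac{8041644}{661} \approx 12166.0$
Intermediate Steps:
$V{\left(j \right)} = \frac{661}{3}$ ($V{\left(j \right)} = -1 + \frac{1}{3} \cdot 664 = -1 + \frac{664}{3} = \frac{661}{3}$)
$Y = -31$
$l = \frac{8182437}{661}$ ($l = \frac{2727479}{\frac{661}{3}} = 2727479 \cdot \frac{3}{661} = \frac{8182437}{661} \approx 12379.0$)
$x{\left(k \right)} = -92 - 6 k$ ($x{\left(k \right)} = - 2 \left(3 k + 46\right) = - 2 \left(46 + 3 k\right) = -92 - 6 k$)
$U{\left(y,a \right)} = 255 + y$
$l - U{\left(z{\left(7,-42 \right)},x{\left(Y \right)} \right)} = \frac{8182437}{661} - \left(255 - 42\right) = \frac{8182437}{661} - 213 = \frac{8041644}{661}$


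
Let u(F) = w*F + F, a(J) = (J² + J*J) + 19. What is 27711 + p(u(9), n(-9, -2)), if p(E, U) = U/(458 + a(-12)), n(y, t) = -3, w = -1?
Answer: 7066304/255 ≈ 27711.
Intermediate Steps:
a(J) = 19 + 2*J² (a(J) = (J² + J²) + 19 = 2*J² + 19 = 19 + 2*J²)
u(F) = 0 (u(F) = -F + F = 0)
p(E, U) = U/765 (p(E, U) = U/(458 + (19 + 2*(-12)²)) = U/(458 + (19 + 2*144)) = U/(458 + (19 + 288)) = U/(458 + 307) = U/765)
27711 + p(u(9), n(-9, -2)) = 27711 + (1/765)*(-3) = 27711 - 1/255 = 7066304/255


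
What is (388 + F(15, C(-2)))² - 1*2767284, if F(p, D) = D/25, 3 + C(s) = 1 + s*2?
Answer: -1635578864/625 ≈ -2.6169e+6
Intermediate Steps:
C(s) = -2 + 2*s (C(s) = -3 + (1 + s*2) = -3 + (1 + 2*s) = -2 + 2*s)
F(p, D) = D/25 (F(p, D) = D*(1/25) = D/25)
(388 + F(15, C(-2)))² - 1*2767284 = (388 + (-2 + 2*(-2))/25)² - 1*2767284 = (388 + (-2 - 4)/25)² - 2767284 = (388 + (1/25)*(-6))² - 2767284 = (388 - 6/25)² - 2767284 = (9694/25)² - 2767284 = 93973636/625 - 2767284 = -1635578864/625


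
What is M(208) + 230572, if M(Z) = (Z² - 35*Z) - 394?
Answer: 266162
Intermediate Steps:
M(Z) = -394 + Z² - 35*Z
M(208) + 230572 = (-394 + 208² - 35*208) + 230572 = (-394 + 43264 - 7280) + 230572 = 35590 + 230572 = 266162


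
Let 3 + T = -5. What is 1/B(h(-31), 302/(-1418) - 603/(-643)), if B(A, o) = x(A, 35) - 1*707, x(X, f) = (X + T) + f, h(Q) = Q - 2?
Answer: -1/713 ≈ -0.0014025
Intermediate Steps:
h(Q) = -2 + Q
T = -8 (T = -3 - 5 = -8)
x(X, f) = -8 + X + f (x(X, f) = (X - 8) + f = (-8 + X) + f = -8 + X + f)
B(A, o) = -680 + A (B(A, o) = (-8 + A + 35) - 1*707 = (27 + A) - 707 = -680 + A)
1/B(h(-31), 302/(-1418) - 603/(-643)) = 1/(-680 + (-2 - 31)) = 1/(-680 - 33) = 1/(-713) = -1/713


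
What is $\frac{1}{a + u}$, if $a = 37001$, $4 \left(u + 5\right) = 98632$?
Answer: $\frac{1}{61654} \approx 1.622 \cdot 10^{-5}$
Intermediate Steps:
$u = 24653$ ($u = -5 + \frac{1}{4} \cdot 98632 = -5 + 24658 = 24653$)
$\frac{1}{a + u} = \frac{1}{37001 + 24653} = \frac{1}{61654}$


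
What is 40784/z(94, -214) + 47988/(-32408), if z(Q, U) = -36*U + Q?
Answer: 118439681/31589698 ≈ 3.7493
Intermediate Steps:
z(Q, U) = Q - 36*U
40784/z(94, -214) + 47988/(-32408) = 40784/(94 - 36*(-214)) + 47988/(-32408) = 40784/(94 + 7704) + 47988*(-1/32408) = 40784/7798 - 11997/8102 = 40784*(1/7798) - 11997/8102 = 20392/3899 - 11997/8102 = 118439681/31589698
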